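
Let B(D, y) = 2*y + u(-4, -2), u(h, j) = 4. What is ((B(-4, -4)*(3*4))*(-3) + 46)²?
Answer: 36100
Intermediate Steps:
B(D, y) = 4 + 2*y (B(D, y) = 2*y + 4 = 4 + 2*y)
((B(-4, -4)*(3*4))*(-3) + 46)² = (((4 + 2*(-4))*(3*4))*(-3) + 46)² = (((4 - 8)*12)*(-3) + 46)² = (-4*12*(-3) + 46)² = (-48*(-3) + 46)² = (144 + 46)² = 190² = 36100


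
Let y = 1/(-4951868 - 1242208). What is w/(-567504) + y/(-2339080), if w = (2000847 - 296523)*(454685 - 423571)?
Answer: -254066746147864709599/2718997106771680 ≈ -93441.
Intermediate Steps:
w = 53028336936 (w = 1704324*31114 = 53028336936)
y = -1/6194076 (y = 1/(-6194076) = -1/6194076 ≈ -1.6144e-7)
w/(-567504) + y/(-2339080) = 53028336936/(-567504) - 1/6194076/(-2339080) = 53028336936*(-1/567504) - 1/6194076*(-1/2339080) = -2209514039/23646 + 1/14488439290080 = -254066746147864709599/2718997106771680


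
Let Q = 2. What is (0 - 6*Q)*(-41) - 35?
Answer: 457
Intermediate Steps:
(0 - 6*Q)*(-41) - 35 = (0 - 6*2)*(-41) - 35 = (0 - 12)*(-41) - 35 = -12*(-41) - 35 = 492 - 35 = 457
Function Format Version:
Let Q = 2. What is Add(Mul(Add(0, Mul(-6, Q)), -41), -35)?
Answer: 457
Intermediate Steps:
Add(Mul(Add(0, Mul(-6, Q)), -41), -35) = Add(Mul(Add(0, Mul(-6, 2)), -41), -35) = Add(Mul(Add(0, -12), -41), -35) = Add(Mul(-12, -41), -35) = Add(492, -35) = 457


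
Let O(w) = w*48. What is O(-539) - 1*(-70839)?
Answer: 44967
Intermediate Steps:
O(w) = 48*w
O(-539) - 1*(-70839) = 48*(-539) - 1*(-70839) = -25872 + 70839 = 44967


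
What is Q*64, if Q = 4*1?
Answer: 256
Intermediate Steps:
Q = 4
Q*64 = 4*64 = 256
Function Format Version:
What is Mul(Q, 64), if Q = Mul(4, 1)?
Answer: 256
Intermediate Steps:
Q = 4
Mul(Q, 64) = Mul(4, 64) = 256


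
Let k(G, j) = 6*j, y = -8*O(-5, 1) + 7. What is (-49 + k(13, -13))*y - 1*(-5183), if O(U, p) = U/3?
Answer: 7802/3 ≈ 2600.7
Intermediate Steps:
O(U, p) = U/3 (O(U, p) = U*(1/3) = U/3)
y = 61/3 (y = -8*(-5)/3 + 7 = -8*(-5/3) + 7 = 40/3 + 7 = 61/3 ≈ 20.333)
(-49 + k(13, -13))*y - 1*(-5183) = (-49 + 6*(-13))*(61/3) - 1*(-5183) = (-49 - 78)*(61/3) + 5183 = -127*61/3 + 5183 = -7747/3 + 5183 = 7802/3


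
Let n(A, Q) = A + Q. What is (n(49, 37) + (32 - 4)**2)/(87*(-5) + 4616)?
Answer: 870/4181 ≈ 0.20808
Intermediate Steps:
(n(49, 37) + (32 - 4)**2)/(87*(-5) + 4616) = ((49 + 37) + (32 - 4)**2)/(87*(-5) + 4616) = (86 + 28**2)/(-435 + 4616) = (86 + 784)/4181 = 870*(1/4181) = 870/4181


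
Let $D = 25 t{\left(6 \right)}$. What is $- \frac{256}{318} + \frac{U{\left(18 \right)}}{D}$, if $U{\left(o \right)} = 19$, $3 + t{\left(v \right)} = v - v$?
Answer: $- \frac{4207}{3975} \approx -1.0584$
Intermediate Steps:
$t{\left(v \right)} = -3$ ($t{\left(v \right)} = -3 + \left(v - v\right) = -3 + 0 = -3$)
$D = -75$ ($D = 25 \left(-3\right) = -75$)
$- \frac{256}{318} + \frac{U{\left(18 \right)}}{D} = - \frac{256}{318} + \frac{19}{-75} = \left(-256\right) \frac{1}{318} + 19 \left(- \frac{1}{75}\right) = - \frac{128}{159} - \frac{19}{75} = - \frac{4207}{3975}$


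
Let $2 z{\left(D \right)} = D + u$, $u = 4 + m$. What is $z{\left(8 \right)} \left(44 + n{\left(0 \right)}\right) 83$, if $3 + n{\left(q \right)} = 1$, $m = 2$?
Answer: $24402$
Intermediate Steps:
$n{\left(q \right)} = -2$ ($n{\left(q \right)} = -3 + 1 = -2$)
$u = 6$ ($u = 4 + 2 = 6$)
$z{\left(D \right)} = 3 + \frac{D}{2}$ ($z{\left(D \right)} = \frac{D + 6}{2} = \frac{6 + D}{2} = 3 + \frac{D}{2}$)
$z{\left(8 \right)} \left(44 + n{\left(0 \right)}\right) 83 = \left(3 + \frac{1}{2} \cdot 8\right) \left(44 - 2\right) 83 = \left(3 + 4\right) 42 \cdot 83 = 7 \cdot 42 \cdot 83 = 294 \cdot 83 = 24402$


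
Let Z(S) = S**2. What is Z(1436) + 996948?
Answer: 3059044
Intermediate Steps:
Z(1436) + 996948 = 1436**2 + 996948 = 2062096 + 996948 = 3059044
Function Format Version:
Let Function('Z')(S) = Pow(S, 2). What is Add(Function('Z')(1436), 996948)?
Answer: 3059044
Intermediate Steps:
Add(Function('Z')(1436), 996948) = Add(Pow(1436, 2), 996948) = Add(2062096, 996948) = 3059044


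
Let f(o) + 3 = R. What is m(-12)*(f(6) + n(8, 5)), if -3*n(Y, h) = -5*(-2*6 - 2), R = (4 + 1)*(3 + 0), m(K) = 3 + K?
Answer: 102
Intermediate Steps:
R = 15 (R = 5*3 = 15)
f(o) = 12 (f(o) = -3 + 15 = 12)
n(Y, h) = -70/3 (n(Y, h) = -(-5)*(-2*6 - 2)/3 = -(-5)*(-12 - 2)/3 = -(-5)*(-14)/3 = -1/3*70 = -70/3)
m(-12)*(f(6) + n(8, 5)) = (3 - 12)*(12 - 70/3) = -9*(-34/3) = 102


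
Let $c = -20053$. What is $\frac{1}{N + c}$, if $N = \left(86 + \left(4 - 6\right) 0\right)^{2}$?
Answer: $- \frac{1}{12657} \approx -7.9008 \cdot 10^{-5}$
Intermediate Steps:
$N = 7396$ ($N = \left(86 - 0\right)^{2} = \left(86 + 0\right)^{2} = 86^{2} = 7396$)
$\frac{1}{N + c} = \frac{1}{7396 - 20053} = \frac{1}{-12657} = - \frac{1}{12657}$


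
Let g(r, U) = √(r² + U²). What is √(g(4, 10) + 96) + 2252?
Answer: 2252 + √(96 + 2*√29) ≈ 2262.3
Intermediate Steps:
g(r, U) = √(U² + r²)
√(g(4, 10) + 96) + 2252 = √(√(10² + 4²) + 96) + 2252 = √(√(100 + 16) + 96) + 2252 = √(√116 + 96) + 2252 = √(2*√29 + 96) + 2252 = √(96 + 2*√29) + 2252 = 2252 + √(96 + 2*√29)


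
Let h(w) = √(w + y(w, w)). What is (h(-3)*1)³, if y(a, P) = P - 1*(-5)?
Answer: -I ≈ -1.0*I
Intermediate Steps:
y(a, P) = 5 + P (y(a, P) = P + 5 = 5 + P)
h(w) = √(5 + 2*w) (h(w) = √(w + (5 + w)) = √(5 + 2*w))
(h(-3)*1)³ = (√(5 + 2*(-3))*1)³ = (√(5 - 6)*1)³ = (√(-1)*1)³ = (I*1)³ = I³ = -I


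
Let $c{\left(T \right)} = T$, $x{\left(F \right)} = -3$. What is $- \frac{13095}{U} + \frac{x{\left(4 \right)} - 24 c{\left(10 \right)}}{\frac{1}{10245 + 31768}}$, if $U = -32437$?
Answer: $- \frac{331154477388}{32437} \approx -1.0209 \cdot 10^{7}$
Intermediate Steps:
$- \frac{13095}{U} + \frac{x{\left(4 \right)} - 24 c{\left(10 \right)}}{\frac{1}{10245 + 31768}} = - \frac{13095}{-32437} + \frac{-3 - 240}{\frac{1}{10245 + 31768}} = \left(-13095\right) \left(- \frac{1}{32437}\right) + \frac{-3 - 240}{\frac{1}{42013}} = \frac{13095}{32437} - 243 \frac{1}{\frac{1}{42013}} = \frac{13095}{32437} - 10209159 = - \frac{331154477388}{32437}$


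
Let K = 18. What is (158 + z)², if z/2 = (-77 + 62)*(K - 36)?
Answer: 487204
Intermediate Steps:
z = 540 (z = 2*((-77 + 62)*(18 - 36)) = 2*(-15*(-18)) = 2*270 = 540)
(158 + z)² = (158 + 540)² = 698² = 487204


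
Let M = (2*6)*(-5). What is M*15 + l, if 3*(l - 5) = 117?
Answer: -856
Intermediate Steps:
l = 44 (l = 5 + (1/3)*117 = 5 + 39 = 44)
M = -60 (M = 12*(-5) = -60)
M*15 + l = -60*15 + 44 = -900 + 44 = -856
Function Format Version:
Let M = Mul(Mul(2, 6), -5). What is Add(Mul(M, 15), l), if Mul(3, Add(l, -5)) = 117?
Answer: -856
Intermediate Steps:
l = 44 (l = Add(5, Mul(Rational(1, 3), 117)) = Add(5, 39) = 44)
M = -60 (M = Mul(12, -5) = -60)
Add(Mul(M, 15), l) = Add(Mul(-60, 15), 44) = Add(-900, 44) = -856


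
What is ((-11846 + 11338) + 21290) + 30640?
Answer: 51422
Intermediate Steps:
((-11846 + 11338) + 21290) + 30640 = (-508 + 21290) + 30640 = 20782 + 30640 = 51422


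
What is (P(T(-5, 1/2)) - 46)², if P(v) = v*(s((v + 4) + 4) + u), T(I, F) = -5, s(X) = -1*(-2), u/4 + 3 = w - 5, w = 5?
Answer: 16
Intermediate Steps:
u = -12 (u = -12 + 4*(5 - 5) = -12 + 4*0 = -12 + 0 = -12)
s(X) = 2
P(v) = -10*v (P(v) = v*(2 - 12) = v*(-10) = -10*v)
(P(T(-5, 1/2)) - 46)² = (-10*(-5) - 46)² = (50 - 46)² = 4² = 16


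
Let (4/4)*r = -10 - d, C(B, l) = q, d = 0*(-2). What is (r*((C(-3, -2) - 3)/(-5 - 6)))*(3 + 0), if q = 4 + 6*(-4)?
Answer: -690/11 ≈ -62.727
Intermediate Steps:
d = 0
q = -20 (q = 4 - 24 = -20)
C(B, l) = -20
r = -10 (r = -10 - 1*0 = -10 + 0 = -10)
(r*((C(-3, -2) - 3)/(-5 - 6)))*(3 + 0) = (-10*(-20 - 3)/(-5 - 6))*(3 + 0) = -(-230)/(-11)*3 = -(-230)*(-1)/11*3 = -10*23/11*3 = -230/11*3 = -690/11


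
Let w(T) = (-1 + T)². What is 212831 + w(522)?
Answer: 484272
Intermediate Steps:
212831 + w(522) = 212831 + (-1 + 522)² = 212831 + 521² = 212831 + 271441 = 484272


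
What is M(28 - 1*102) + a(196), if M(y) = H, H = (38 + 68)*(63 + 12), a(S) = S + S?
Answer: 8342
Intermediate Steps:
a(S) = 2*S
H = 7950 (H = 106*75 = 7950)
M(y) = 7950
M(28 - 1*102) + a(196) = 7950 + 2*196 = 7950 + 392 = 8342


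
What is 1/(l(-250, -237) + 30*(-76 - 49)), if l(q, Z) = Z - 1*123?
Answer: -1/4110 ≈ -0.00024331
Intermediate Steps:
l(q, Z) = -123 + Z (l(q, Z) = Z - 123 = -123 + Z)
1/(l(-250, -237) + 30*(-76 - 49)) = 1/((-123 - 237) + 30*(-76 - 49)) = 1/(-360 + 30*(-125)) = 1/(-360 - 3750) = 1/(-4110) = -1/4110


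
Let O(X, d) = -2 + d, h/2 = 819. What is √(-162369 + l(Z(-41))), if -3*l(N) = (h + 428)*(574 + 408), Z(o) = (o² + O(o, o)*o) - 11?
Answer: I*√7547757/3 ≈ 915.77*I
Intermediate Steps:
h = 1638 (h = 2*819 = 1638)
Z(o) = -11 + o² + o*(-2 + o) (Z(o) = (o² + (-2 + o)*o) - 11 = (o² + o*(-2 + o)) - 11 = -11 + o² + o*(-2 + o))
l(N) = -2028812/3 (l(N) = -(1638 + 428)*(574 + 408)/3 = -2066*982/3 = -⅓*2028812 = -2028812/3)
√(-162369 + l(Z(-41))) = √(-162369 - 2028812/3) = √(-2515919/3) = I*√7547757/3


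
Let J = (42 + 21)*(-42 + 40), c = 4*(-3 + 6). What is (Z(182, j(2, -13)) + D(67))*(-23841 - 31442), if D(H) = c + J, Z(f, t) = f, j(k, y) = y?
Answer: -3759244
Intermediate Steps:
c = 12 (c = 4*3 = 12)
J = -126 (J = 63*(-2) = -126)
D(H) = -114 (D(H) = 12 - 126 = -114)
(Z(182, j(2, -13)) + D(67))*(-23841 - 31442) = (182 - 114)*(-23841 - 31442) = 68*(-55283) = -3759244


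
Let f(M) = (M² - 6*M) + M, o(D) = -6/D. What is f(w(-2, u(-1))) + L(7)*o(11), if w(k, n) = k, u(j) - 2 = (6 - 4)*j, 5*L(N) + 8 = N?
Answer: 776/55 ≈ 14.109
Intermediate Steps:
L(N) = -8/5 + N/5
u(j) = 2 + 2*j (u(j) = 2 + (6 - 4)*j = 2 + 2*j)
f(M) = M² - 5*M
f(w(-2, u(-1))) + L(7)*o(11) = -2*(-5 - 2) + (-8/5 + (⅕)*7)*(-6/11) = -2*(-7) + (-8/5 + 7/5)*(-6*1/11) = 14 - ⅕*(-6/11) = 14 + 6/55 = 776/55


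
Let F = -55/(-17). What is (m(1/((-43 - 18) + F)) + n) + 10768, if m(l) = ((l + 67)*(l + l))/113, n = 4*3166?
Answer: 1276675139983/54484306 ≈ 23432.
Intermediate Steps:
F = 55/17 (F = -55*(-1/17) = 55/17 ≈ 3.2353)
n = 12664
m(l) = 2*l*(67 + l)/113 (m(l) = ((67 + l)*(2*l))*(1/113) = (2*l*(67 + l))*(1/113) = 2*l*(67 + l)/113)
(m(1/((-43 - 18) + F)) + n) + 10768 = (2*(67 + 1/((-43 - 18) + 55/17))/(113*((-43 - 18) + 55/17)) + 12664) + 10768 = (2*(67 + 1/(-61 + 55/17))/(113*(-61 + 55/17)) + 12664) + 10768 = (2*(67 + 1/(-982/17))/(113*(-982/17)) + 12664) + 10768 = ((2/113)*(-17/982)*(67 - 17/982) + 12664) + 10768 = ((2/113)*(-17/982)*(65777/982) + 12664) + 10768 = (-1118209/54484306 + 12664) + 10768 = 689988132975/54484306 + 10768 = 1276675139983/54484306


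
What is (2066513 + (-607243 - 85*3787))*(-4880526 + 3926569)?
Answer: -1085006842875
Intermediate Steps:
(2066513 + (-607243 - 85*3787))*(-4880526 + 3926569) = (2066513 + (-607243 - 321895))*(-953957) = (2066513 - 929138)*(-953957) = 1137375*(-953957) = -1085006842875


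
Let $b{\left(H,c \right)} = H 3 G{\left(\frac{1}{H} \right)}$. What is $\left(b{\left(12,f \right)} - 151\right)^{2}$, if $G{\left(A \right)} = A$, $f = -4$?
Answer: $21904$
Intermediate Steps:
$b{\left(H,c \right)} = 3$ ($b{\left(H,c \right)} = \frac{H 3}{H} = \frac{3 H}{H} = 3$)
$\left(b{\left(12,f \right)} - 151\right)^{2} = \left(3 - 151\right)^{2} = \left(-148\right)^{2} = 21904$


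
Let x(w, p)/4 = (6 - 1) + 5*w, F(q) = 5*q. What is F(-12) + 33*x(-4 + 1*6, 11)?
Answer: 1920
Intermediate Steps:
x(w, p) = 20 + 20*w (x(w, p) = 4*((6 - 1) + 5*w) = 4*(5 + 5*w) = 20 + 20*w)
F(-12) + 33*x(-4 + 1*6, 11) = 5*(-12) + 33*(20 + 20*(-4 + 1*6)) = -60 + 33*(20 + 20*(-4 + 6)) = -60 + 33*(20 + 20*2) = -60 + 33*(20 + 40) = -60 + 33*60 = -60 + 1980 = 1920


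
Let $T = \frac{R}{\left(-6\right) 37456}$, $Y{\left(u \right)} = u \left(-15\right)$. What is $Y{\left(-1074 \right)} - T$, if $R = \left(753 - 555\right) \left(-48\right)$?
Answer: $\frac{37713411}{2341} \approx 16110.0$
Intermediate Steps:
$R = -9504$ ($R = 198 \left(-48\right) = -9504$)
$Y{\left(u \right)} = - 15 u$
$T = \frac{99}{2341}$ ($T = - \frac{9504}{\left(-6\right) 37456} = - \frac{9504}{-224736} = \left(-9504\right) \left(- \frac{1}{224736}\right) = \frac{99}{2341} \approx 0.04229$)
$Y{\left(-1074 \right)} - T = \left(-15\right) \left(-1074\right) - \frac{99}{2341} = 16110 - \frac{99}{2341} = \frac{37713411}{2341}$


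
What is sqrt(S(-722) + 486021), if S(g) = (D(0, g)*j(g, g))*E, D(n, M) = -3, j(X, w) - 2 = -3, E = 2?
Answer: 3*sqrt(54003) ≈ 697.16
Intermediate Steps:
j(X, w) = -1 (j(X, w) = 2 - 3 = -1)
S(g) = 6 (S(g) = -3*(-1)*2 = 3*2 = 6)
sqrt(S(-722) + 486021) = sqrt(6 + 486021) = sqrt(486027) = 3*sqrt(54003)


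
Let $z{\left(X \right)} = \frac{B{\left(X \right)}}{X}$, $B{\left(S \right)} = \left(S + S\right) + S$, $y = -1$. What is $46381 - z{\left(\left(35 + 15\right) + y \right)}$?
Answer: $46378$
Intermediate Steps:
$B{\left(S \right)} = 3 S$ ($B{\left(S \right)} = 2 S + S = 3 S$)
$z{\left(X \right)} = 3$ ($z{\left(X \right)} = \frac{3 X}{X} = 3$)
$46381 - z{\left(\left(35 + 15\right) + y \right)} = 46381 - 3 = 46378$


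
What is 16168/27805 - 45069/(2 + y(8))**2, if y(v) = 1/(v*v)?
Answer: -1710868969544/154234335 ≈ -11093.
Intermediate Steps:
y(v) = v**(-2) (y(v) = 1/(v**2) = v**(-2))
16168/27805 - 45069/(2 + y(8))**2 = 16168/27805 - 45069/(2 + 8**(-2))**2 = 16168*(1/27805) - 45069/(2 + 1/64)**2 = 16168/27805 - 45069/((129/64)**2) = 16168/27805 - 45069/16641/4096 = 16168/27805 - 45069*4096/16641 = 16168/27805 - 61534208/5547 = -1710868969544/154234335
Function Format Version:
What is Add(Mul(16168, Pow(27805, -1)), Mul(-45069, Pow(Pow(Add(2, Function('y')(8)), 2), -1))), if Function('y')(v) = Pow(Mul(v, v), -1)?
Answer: Rational(-1710868969544, 154234335) ≈ -11093.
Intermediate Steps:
Function('y')(v) = Pow(v, -2) (Function('y')(v) = Pow(Pow(v, 2), -1) = Pow(v, -2))
Add(Mul(16168, Pow(27805, -1)), Mul(-45069, Pow(Pow(Add(2, Function('y')(8)), 2), -1))) = Add(Mul(16168, Pow(27805, -1)), Mul(-45069, Pow(Pow(Add(2, Pow(8, -2)), 2), -1))) = Add(Mul(16168, Rational(1, 27805)), Mul(-45069, Pow(Pow(Add(2, Rational(1, 64)), 2), -1))) = Add(Rational(16168, 27805), Mul(-45069, Pow(Pow(Rational(129, 64), 2), -1))) = Add(Rational(16168, 27805), Mul(-45069, Pow(Rational(16641, 4096), -1))) = Add(Rational(16168, 27805), Mul(-45069, Rational(4096, 16641))) = Add(Rational(16168, 27805), Rational(-61534208, 5547)) = Rational(-1710868969544, 154234335)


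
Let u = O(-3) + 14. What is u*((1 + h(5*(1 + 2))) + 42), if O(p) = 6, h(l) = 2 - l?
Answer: 600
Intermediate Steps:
u = 20 (u = 6 + 14 = 20)
u*((1 + h(5*(1 + 2))) + 42) = 20*((1 + (2 - 5*(1 + 2))) + 42) = 20*((1 + (2 - 5*3)) + 42) = 20*((1 + (2 - 1*15)) + 42) = 20*((1 + (2 - 15)) + 42) = 20*((1 - 13) + 42) = 20*(-12 + 42) = 20*30 = 600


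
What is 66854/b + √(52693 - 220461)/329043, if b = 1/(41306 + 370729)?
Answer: 27546187890 + 2*I*√41942/329043 ≈ 2.7546e+10 + 0.0012448*I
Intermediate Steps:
b = 1/412035 ≈ 2.4270e-6
66854/b + √(52693 - 220461)/329043 = 66854/(1/412035) + √(52693 - 220461)/329043 = 66854*412035 + √(-167768)*(1/329043) = 27546187890 + (2*I*√41942)*(1/329043) = 27546187890 + 2*I*√41942/329043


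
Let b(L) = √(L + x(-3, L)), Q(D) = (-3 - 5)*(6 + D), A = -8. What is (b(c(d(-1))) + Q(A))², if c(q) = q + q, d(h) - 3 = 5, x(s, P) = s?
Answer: (16 + √13)² ≈ 384.38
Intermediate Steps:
d(h) = 8 (d(h) = 3 + 5 = 8)
Q(D) = -48 - 8*D (Q(D) = -8*(6 + D) = -48 - 8*D)
c(q) = 2*q
b(L) = √(-3 + L) (b(L) = √(L - 3) = √(-3 + L))
(b(c(d(-1))) + Q(A))² = (√(-3 + 2*8) + (-48 - 8*(-8)))² = (√(-3 + 16) + (-48 + 64))² = (√13 + 16)² = (16 + √13)²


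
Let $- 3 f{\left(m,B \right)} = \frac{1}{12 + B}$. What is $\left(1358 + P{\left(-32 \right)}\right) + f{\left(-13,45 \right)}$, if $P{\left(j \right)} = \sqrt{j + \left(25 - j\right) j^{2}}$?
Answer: $\frac{232217}{171} + 4 \sqrt{3646} \approx 1599.5$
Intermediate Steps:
$f{\left(m,B \right)} = - \frac{1}{3 \left(12 + B\right)}$
$P{\left(j \right)} = \sqrt{j + j^{2} \left(25 - j\right)}$
$\left(1358 + P{\left(-32 \right)}\right) + f{\left(-13,45 \right)} = \left(1358 + \sqrt{- 32 \left(1 - \left(-32\right)^{2} + 25 \left(-32\right)\right)}\right) - \frac{1}{36 + 3 \cdot 45} = \left(1358 + \sqrt{- 32 \left(1 - 1024 - 800\right)}\right) - \frac{1}{36 + 135} = \left(1358 + \sqrt{- 32 \left(1 - 1024 - 800\right)}\right) - \frac{1}{171} = \left(1358 + \sqrt{\left(-32\right) \left(-1823\right)}\right) - \frac{1}{171} = \left(1358 + \sqrt{58336}\right) - \frac{1}{171} = \left(1358 + 4 \sqrt{3646}\right) - \frac{1}{171} = \frac{232217}{171} + 4 \sqrt{3646}$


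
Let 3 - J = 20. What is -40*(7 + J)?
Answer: 400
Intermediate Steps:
J = -17 (J = 3 - 1*20 = 3 - 20 = -17)
-40*(7 + J) = -40*(7 - 17) = -40*(-10) = 400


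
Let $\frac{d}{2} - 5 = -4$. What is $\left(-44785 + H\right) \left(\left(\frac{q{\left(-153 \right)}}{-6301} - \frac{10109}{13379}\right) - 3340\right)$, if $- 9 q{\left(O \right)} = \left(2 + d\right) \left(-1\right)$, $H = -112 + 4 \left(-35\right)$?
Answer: $\frac{114153651738267869}{758709711} \approx 1.5046 \cdot 10^{8}$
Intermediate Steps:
$d = 2$ ($d = 10 + 2 \left(-4\right) = 10 - 8 = 2$)
$H = -252$ ($H = -112 - 140 = -252$)
$q{\left(O \right)} = \frac{4}{9}$ ($q{\left(O \right)} = - \frac{\left(2 + 2\right) \left(-1\right)}{9} = - \frac{4 \left(-1\right)}{9} = \left(- \frac{1}{9}\right) \left(-4\right) = \frac{4}{9}$)
$\left(-44785 + H\right) \left(\left(\frac{q{\left(-153 \right)}}{-6301} - \frac{10109}{13379}\right) - 3340\right) = \left(-44785 - 252\right) \left(\left(\frac{4}{9 \left(-6301\right)} - \frac{10109}{13379}\right) - 3340\right) = - 45037 \left(\left(\frac{4}{9} \left(- \frac{1}{6301}\right) - \frac{10109}{13379}\right) - 3340\right) = - 45037 \left(\left(- \frac{4}{56709} - \frac{10109}{13379}\right) - 3340\right) = - 45037 \left(- \frac{573324797}{758709711} - 3340\right) = \left(-45037\right) \left(- \frac{2534663759537}{758709711}\right) = \frac{114153651738267869}{758709711}$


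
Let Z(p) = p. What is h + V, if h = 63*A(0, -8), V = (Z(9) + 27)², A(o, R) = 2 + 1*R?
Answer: 918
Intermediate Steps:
A(o, R) = 2 + R
V = 1296 (V = (9 + 27)² = 36² = 1296)
h = -378 (h = 63*(2 - 8) = 63*(-6) = -378)
h + V = -378 + 1296 = 918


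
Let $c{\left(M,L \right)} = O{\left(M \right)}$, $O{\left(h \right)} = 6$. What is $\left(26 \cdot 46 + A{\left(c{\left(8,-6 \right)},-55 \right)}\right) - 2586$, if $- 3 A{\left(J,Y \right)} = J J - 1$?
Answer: $- \frac{4205}{3} \approx -1401.7$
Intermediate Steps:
$c{\left(M,L \right)} = 6$
$A{\left(J,Y \right)} = \frac{1}{3} - \frac{J^{2}}{3}$ ($A{\left(J,Y \right)} = - \frac{J J - 1}{3} = - \frac{J^{2} - 1}{3} = - \frac{-1 + J^{2}}{3} = \frac{1}{3} - \frac{J^{2}}{3}$)
$\left(26 \cdot 46 + A{\left(c{\left(8,-6 \right)},-55 \right)}\right) - 2586 = \left(26 \cdot 46 + \left(\frac{1}{3} - \frac{6^{2}}{3}\right)\right) - 2586 = \left(1196 + \left(\frac{1}{3} - 12\right)\right) - 2586 = \left(1196 - \frac{35}{3}\right) - 2586 = \frac{3553}{3} - 2586 = - \frac{4205}{3}$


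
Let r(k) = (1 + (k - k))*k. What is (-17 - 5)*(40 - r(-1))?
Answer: -902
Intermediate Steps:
r(k) = k (r(k) = (1 + 0)*k = 1*k = k)
(-17 - 5)*(40 - r(-1)) = (-17 - 5)*(40 - 1*(-1)) = -22*(40 + 1) = -22*41 = -902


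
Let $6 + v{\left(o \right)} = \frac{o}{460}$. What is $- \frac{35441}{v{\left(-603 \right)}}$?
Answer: $\frac{16302860}{3363} \approx 4847.7$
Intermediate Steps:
$v{\left(o \right)} = -6 + \frac{o}{460}$
$- \frac{35441}{v{\left(-603 \right)}} = - \frac{35441}{-6 + \frac{1}{460} \left(-603\right)} = - \frac{35441}{-6 - \frac{603}{460}} = - \frac{35441}{- \frac{3363}{460}} = \left(-35441\right) \left(- \frac{460}{3363}\right) = \frac{16302860}{3363}$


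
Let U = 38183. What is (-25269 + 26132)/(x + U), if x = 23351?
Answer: 863/61534 ≈ 0.014025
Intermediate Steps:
(-25269 + 26132)/(x + U) = (-25269 + 26132)/(23351 + 38183) = 863/61534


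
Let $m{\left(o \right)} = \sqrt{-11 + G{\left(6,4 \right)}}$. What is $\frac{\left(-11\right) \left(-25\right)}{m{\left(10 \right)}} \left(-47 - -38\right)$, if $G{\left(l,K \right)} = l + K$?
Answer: $2475 i \approx 2475.0 i$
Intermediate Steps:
$G{\left(l,K \right)} = K + l$
$m{\left(o \right)} = i$ ($m{\left(o \right)} = \sqrt{-11 + \left(4 + 6\right)} = \sqrt{-11 + 10} = \sqrt{-1} = i$)
$\frac{\left(-11\right) \left(-25\right)}{m{\left(10 \right)}} \left(-47 - -38\right) = \frac{\left(-11\right) \left(-25\right)}{i} \left(-47 - -38\right) = 275 \left(- i\right) \left(-47 + 38\right) = - 275 i \left(-9\right) = 2475 i$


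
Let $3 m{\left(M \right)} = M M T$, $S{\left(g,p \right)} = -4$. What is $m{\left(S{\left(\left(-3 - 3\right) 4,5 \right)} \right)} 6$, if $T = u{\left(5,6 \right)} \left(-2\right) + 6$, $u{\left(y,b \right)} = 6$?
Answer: $-192$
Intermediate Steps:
$T = -6$ ($T = 6 \left(-2\right) + 6 = -12 + 6 = -6$)
$m{\left(M \right)} = - 2 M^{2}$ ($m{\left(M \right)} = \frac{M M \left(-6\right)}{3} = \frac{M^{2} \left(-6\right)}{3} = \frac{\left(-6\right) M^{2}}{3} = - 2 M^{2}$)
$m{\left(S{\left(\left(-3 - 3\right) 4,5 \right)} \right)} 6 = - 2 \left(-4\right)^{2} \cdot 6 = \left(-2\right) 16 \cdot 6 = \left(-32\right) 6 = -192$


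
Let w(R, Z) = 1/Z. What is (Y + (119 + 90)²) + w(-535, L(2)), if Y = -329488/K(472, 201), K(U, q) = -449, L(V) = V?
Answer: 39884963/898 ≈ 44415.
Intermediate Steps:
Y = 329488/449 (Y = -329488/(-449) = -329488*(-1/449) = 329488/449 ≈ 733.83)
(Y + (119 + 90)²) + w(-535, L(2)) = (329488/449 + (119 + 90)²) + 1/2 = (329488/449 + 209²) + ½ = (329488/449 + 43681) + ½ = 19942257/449 + ½ = 39884963/898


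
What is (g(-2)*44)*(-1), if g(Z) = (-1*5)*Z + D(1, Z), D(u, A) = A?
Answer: -352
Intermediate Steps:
g(Z) = -4*Z (g(Z) = (-1*5)*Z + Z = -5*Z + Z = -4*Z)
(g(-2)*44)*(-1) = (-4*(-2)*44)*(-1) = (8*44)*(-1) = 352*(-1) = -352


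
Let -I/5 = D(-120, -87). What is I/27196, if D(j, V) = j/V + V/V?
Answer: -345/788684 ≈ -0.00043744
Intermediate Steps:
D(j, V) = 1 + j/V (D(j, V) = j/V + 1 = 1 + j/V)
I = -345/29 (I = -5*(-87 - 120)/(-87) = -(-5)*(-207)/87 = -5*69/29 = -345/29 ≈ -11.897)
I/27196 = -345/29/27196 = -345/29*1/27196 = -345/788684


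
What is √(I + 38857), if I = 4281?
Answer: √43138 ≈ 207.70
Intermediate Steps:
√(I + 38857) = √(4281 + 38857) = √43138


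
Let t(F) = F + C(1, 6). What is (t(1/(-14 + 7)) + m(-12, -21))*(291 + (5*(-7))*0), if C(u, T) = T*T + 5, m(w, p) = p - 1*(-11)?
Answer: 62856/7 ≈ 8979.4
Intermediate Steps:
m(w, p) = 11 + p (m(w, p) = p + 11 = 11 + p)
C(u, T) = 5 + T² (C(u, T) = T² + 5 = 5 + T²)
t(F) = 41 + F (t(F) = F + (5 + 6²) = F + (5 + 36) = F + 41 = 41 + F)
(t(1/(-14 + 7)) + m(-12, -21))*(291 + (5*(-7))*0) = ((41 + 1/(-14 + 7)) + (11 - 21))*(291 + (5*(-7))*0) = ((41 + 1/(-7)) - 10)*(291 - 35*0) = ((41 - ⅐) - 10)*(291 + 0) = (286/7 - 10)*291 = (216/7)*291 = 62856/7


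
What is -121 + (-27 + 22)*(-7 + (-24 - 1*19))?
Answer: 129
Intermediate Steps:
-121 + (-27 + 22)*(-7 + (-24 - 1*19)) = -121 - 5*(-7 + (-24 - 19)) = -121 - 5*(-7 - 43) = -121 - 5*(-50) = -121 + 250 = 129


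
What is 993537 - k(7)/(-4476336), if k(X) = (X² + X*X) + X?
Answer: 1482468480179/1492112 ≈ 9.9354e+5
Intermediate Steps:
k(X) = X + 2*X² (k(X) = (X² + X²) + X = 2*X² + X = X + 2*X²)
993537 - k(7)/(-4476336) = 993537 - 7*(1 + 2*7)/(-4476336) = 993537 - 7*(1 + 14)*(-1)/4476336 = 993537 - 7*15*(-1)/4476336 = 993537 - 105*(-1)/4476336 = 993537 - 1*(-35/1492112) = 993537 + 35/1492112 = 1482468480179/1492112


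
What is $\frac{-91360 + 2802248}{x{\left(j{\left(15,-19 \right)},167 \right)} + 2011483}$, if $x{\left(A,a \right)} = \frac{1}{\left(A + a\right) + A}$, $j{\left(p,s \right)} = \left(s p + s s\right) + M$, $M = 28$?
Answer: $\frac{508291500}{377153063} \approx 1.3477$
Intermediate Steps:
$j{\left(p,s \right)} = 28 + s^{2} + p s$ ($j{\left(p,s \right)} = \left(s p + s s\right) + 28 = \left(p s + s^{2}\right) + 28 = \left(s^{2} + p s\right) + 28 = 28 + s^{2} + p s$)
$x{\left(A,a \right)} = \frac{1}{a + 2 A}$
$\frac{-91360 + 2802248}{x{\left(j{\left(15,-19 \right)},167 \right)} + 2011483} = \frac{-91360 + 2802248}{\frac{1}{167 + 2 \left(28 + \left(-19\right)^{2} + 15 \left(-19\right)\right)} + 2011483} = \frac{2710888}{\frac{1}{167 + 2 \left(28 + 361 - 285\right)} + 2011483} = \frac{2710888}{\frac{1}{167 + 2 \cdot 104} + 2011483} = \frac{2710888}{\frac{1}{167 + 208} + 2011483} = \frac{2710888}{\frac{1}{375} + 2011483} = \frac{2710888}{\frac{754306126}{375}} = 2710888 \cdot \frac{375}{754306126} = \frac{508291500}{377153063}$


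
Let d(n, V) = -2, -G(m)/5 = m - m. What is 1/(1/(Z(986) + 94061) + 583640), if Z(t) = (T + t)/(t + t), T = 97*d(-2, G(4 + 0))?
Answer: 46372271/27064712246933 ≈ 1.7134e-6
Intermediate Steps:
G(m) = 0 (G(m) = -5*(m - m) = -5*0 = 0)
T = -194 (T = 97*(-2) = -194)
Z(t) = (-194 + t)/(2*t) (Z(t) = (-194 + t)/(t + t) = (-194 + t)/((2*t)) = (-194 + t)*(1/(2*t)) = (-194 + t)/(2*t))
1/(1/(Z(986) + 94061) + 583640) = 1/(1/((½)*(-194 + 986)/986 + 94061) + 583640) = 1/(1/((½)*(1/986)*792 + 94061) + 583640) = 1/(1/(198/493 + 94061) + 583640) = 1/(1/(46372271/493) + 583640) = 1/(493/46372271 + 583640) = 1/(27064712246933/46372271) = 46372271/27064712246933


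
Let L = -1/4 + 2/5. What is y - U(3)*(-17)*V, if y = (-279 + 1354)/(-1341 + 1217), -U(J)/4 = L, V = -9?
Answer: 51541/620 ≈ 83.131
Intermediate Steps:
L = 3/20 (L = -1*¼ + 2*(⅕) = -¼ + ⅖ = 3/20 ≈ 0.15000)
U(J) = -⅗ (U(J) = -4*3/20 = -⅗)
y = -1075/124 (y = 1075/(-124) = 1075*(-1/124) = -1075/124 ≈ -8.6694)
y - U(3)*(-17)*V = -1075/124 - (-⅗*(-17))*(-9) = -1075/124 - 51*(-9)/5 = -1075/124 - 1*(-459/5) = -1075/124 + 459/5 = 51541/620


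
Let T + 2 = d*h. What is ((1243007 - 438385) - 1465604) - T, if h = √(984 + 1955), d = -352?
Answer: -660980 + 352*√2939 ≈ -6.4190e+5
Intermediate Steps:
h = √2939 ≈ 54.213
T = -2 - 352*√2939 ≈ -19085.
((1243007 - 438385) - 1465604) - T = ((1243007 - 438385) - 1465604) - (-2 - 352*√2939) = (804622 - 1465604) + (2 + 352*√2939) = -660982 + (2 + 352*√2939) = -660980 + 352*√2939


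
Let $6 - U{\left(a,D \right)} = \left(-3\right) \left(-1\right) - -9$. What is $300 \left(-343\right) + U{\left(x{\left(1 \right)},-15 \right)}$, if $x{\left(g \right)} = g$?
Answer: $-102906$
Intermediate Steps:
$U{\left(a,D \right)} = -6$ ($U{\left(a,D \right)} = 6 - \left(\left(-3\right) \left(-1\right) - -9\right) = 6 - \left(3 + 9\right) = 6 - 12 = -6$)
$300 \left(-343\right) + U{\left(x{\left(1 \right)},-15 \right)} = 300 \left(-343\right) - 6 = -102900 - 6 = -102906$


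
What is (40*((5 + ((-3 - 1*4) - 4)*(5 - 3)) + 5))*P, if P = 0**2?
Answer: 0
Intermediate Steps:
P = 0
(40*((5 + ((-3 - 1*4) - 4)*(5 - 3)) + 5))*P = (40*((5 + ((-3 - 1*4) - 4)*(5 - 3)) + 5))*0 = (40*((5 + ((-3 - 4) - 4)*2) + 5))*0 = (40*((5 + (-7 - 4)*2) + 5))*0 = (40*((5 - 11*2) + 5))*0 = (40*((5 - 22) + 5))*0 = (40*(-17 + 5))*0 = (40*(-12))*0 = -480*0 = 0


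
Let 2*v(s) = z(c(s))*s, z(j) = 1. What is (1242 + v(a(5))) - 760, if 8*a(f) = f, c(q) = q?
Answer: 7717/16 ≈ 482.31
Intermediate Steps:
a(f) = f/8
v(s) = s/2 (v(s) = (1*s)/2 = s/2)
(1242 + v(a(5))) - 760 = (1242 + ((⅛)*5)/2) - 760 = (1242 + (½)*(5/8)) - 760 = (1242 + 5/16) - 760 = 19877/16 - 760 = 7717/16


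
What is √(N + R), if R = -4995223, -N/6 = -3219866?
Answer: √14323973 ≈ 3784.7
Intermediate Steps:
N = 19319196 (N = -6*(-3219866) = 19319196)
√(N + R) = √(19319196 - 4995223) = √14323973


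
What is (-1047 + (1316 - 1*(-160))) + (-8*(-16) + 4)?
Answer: 561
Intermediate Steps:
(-1047 + (1316 - 1*(-160))) + (-8*(-16) + 4) = (-1047 + (1316 + 160)) + (128 + 4) = (-1047 + 1476) + 132 = 429 + 132 = 561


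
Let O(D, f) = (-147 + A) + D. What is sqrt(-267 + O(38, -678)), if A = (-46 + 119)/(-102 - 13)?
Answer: I*sqrt(4980995)/115 ≈ 19.407*I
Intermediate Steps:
A = -73/115 (A = 73/(-115) = 73*(-1/115) = -73/115 ≈ -0.63478)
O(D, f) = -16978/115 + D (O(D, f) = (-147 - 73/115) + D = -16978/115 + D)
sqrt(-267 + O(38, -678)) = sqrt(-267 + (-16978/115 + 38)) = sqrt(-267 - 12608/115) = sqrt(-43313/115) = I*sqrt(4980995)/115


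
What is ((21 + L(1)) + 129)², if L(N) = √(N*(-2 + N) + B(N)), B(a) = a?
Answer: 22500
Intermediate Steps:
L(N) = √(N + N*(-2 + N)) (L(N) = √(N*(-2 + N) + N) = √(N + N*(-2 + N)))
((21 + L(1)) + 129)² = ((21 + √(1*(-1 + 1))) + 129)² = ((21 + √(1*0)) + 129)² = ((21 + √0) + 129)² = ((21 + 0) + 129)² = (21 + 129)² = 150² = 22500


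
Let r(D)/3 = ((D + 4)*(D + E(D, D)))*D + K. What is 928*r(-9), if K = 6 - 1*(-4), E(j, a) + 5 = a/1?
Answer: -2853600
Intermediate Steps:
E(j, a) = -5 + a (E(j, a) = -5 + a/1 = -5 + a*1 = -5 + a)
K = 10 (K = 6 + 4 = 10)
r(D) = 30 + 3*D*(-5 + 2*D)*(4 + D) (r(D) = 3*(((D + 4)*(D + (-5 + D)))*D + 10) = 3*(((4 + D)*(-5 + 2*D))*D + 10) = 3*(((-5 + 2*D)*(4 + D))*D + 10) = 3*(D*(-5 + 2*D)*(4 + D) + 10) = 3*(10 + D*(-5 + 2*D)*(4 + D)) = 30 + 3*D*(-5 + 2*D)*(4 + D))
928*r(-9) = 928*(30 - 60*(-9) + 6*(-9)³ + 9*(-9)²) = 928*(30 + 540 + 6*(-729) + 9*81) = 928*(30 + 540 - 4374 + 729) = 928*(-3075) = -2853600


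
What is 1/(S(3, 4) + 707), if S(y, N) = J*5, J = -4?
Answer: 1/687 ≈ 0.0014556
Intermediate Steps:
S(y, N) = -20 (S(y, N) = -4*5 = -20)
1/(S(3, 4) + 707) = 1/(-20 + 707) = 1/687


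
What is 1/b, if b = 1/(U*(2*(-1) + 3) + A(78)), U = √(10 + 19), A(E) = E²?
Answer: 6084 + √29 ≈ 6089.4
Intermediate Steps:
U = √29 ≈ 5.3852
b = 1/(6084 + √29) (b = 1/(√29*(2*(-1) + 3) + 78²) = 1/(√29*(-2 + 3) + 6084) = 1/(√29*1 + 6084) = 1/(√29 + 6084) = 1/(6084 + √29) ≈ 0.00016422)
1/b = 1/(6084/37015027 - √29/37015027)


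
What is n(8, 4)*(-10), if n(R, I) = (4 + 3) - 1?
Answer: -60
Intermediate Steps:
n(R, I) = 6 (n(R, I) = 7 - 1 = 6)
n(8, 4)*(-10) = 6*(-10) = -60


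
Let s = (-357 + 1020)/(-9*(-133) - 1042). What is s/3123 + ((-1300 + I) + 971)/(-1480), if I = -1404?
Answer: 55991059/47761080 ≈ 1.1723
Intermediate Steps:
s = 663/155 (s = 663/(1197 - 1042) = 663/155 ≈ 4.2774)
s/3123 + ((-1300 + I) + 971)/(-1480) = (663/155)/3123 + ((-1300 - 1404) + 971)/(-1480) = (663/155)*(1/3123) + (-2704 + 971)*(-1/1480) = 221/161355 - 1733*(-1/1480) = 221/161355 + 1733/1480 = 55991059/47761080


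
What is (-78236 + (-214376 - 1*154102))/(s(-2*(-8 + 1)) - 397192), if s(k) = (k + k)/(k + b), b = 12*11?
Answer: 16305061/14497501 ≈ 1.1247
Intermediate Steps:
b = 132
s(k) = 2*k/(132 + k) (s(k) = (k + k)/(k + 132) = (2*k)/(132 + k) = 2*k/(132 + k))
(-78236 + (-214376 - 1*154102))/(s(-2*(-8 + 1)) - 397192) = (-78236 + (-214376 - 1*154102))/(2*(-2*(-8 + 1))/(132 - 2*(-8 + 1)) - 397192) = (-78236 + (-214376 - 154102))/(2*(-2*(-7))/(132 - 2*(-7)) - 397192) = (-78236 - 368478)/(2*14/(132 + 14) - 397192) = -446714/(2*14/146 - 397192) = -446714/(2*14*(1/146) - 397192) = -446714/(14/73 - 397192) = -446714/(-28995002/73) = -446714*(-73/28995002) = 16305061/14497501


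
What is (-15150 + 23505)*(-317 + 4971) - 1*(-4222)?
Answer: 38888392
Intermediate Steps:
(-15150 + 23505)*(-317 + 4971) - 1*(-4222) = 8355*4654 + 4222 = 38884170 + 4222 = 38888392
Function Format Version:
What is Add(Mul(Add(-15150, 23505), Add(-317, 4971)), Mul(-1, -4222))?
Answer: 38888392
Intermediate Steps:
Add(Mul(Add(-15150, 23505), Add(-317, 4971)), Mul(-1, -4222)) = Add(Mul(8355, 4654), 4222) = Add(38884170, 4222) = 38888392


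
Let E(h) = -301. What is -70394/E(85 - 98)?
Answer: 70394/301 ≈ 233.87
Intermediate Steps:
-70394/E(85 - 98) = -70394/(-301) = -70394*(-1/301) = 70394/301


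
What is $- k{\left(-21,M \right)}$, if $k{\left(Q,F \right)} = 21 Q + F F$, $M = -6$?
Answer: $405$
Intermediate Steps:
$k{\left(Q,F \right)} = F^{2} + 21 Q$ ($k{\left(Q,F \right)} = 21 Q + F^{2} = F^{2} + 21 Q$)
$- k{\left(-21,M \right)} = - (\left(-6\right)^{2} + 21 \left(-21\right)) = - (36 - 441) = \left(-1\right) \left(-405\right) = 405$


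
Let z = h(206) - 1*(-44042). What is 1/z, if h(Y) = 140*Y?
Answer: 1/72882 ≈ 1.3721e-5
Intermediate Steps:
z = 72882 (z = 140*206 - 1*(-44042) = 28840 + 44042 = 72882)
1/z = 1/72882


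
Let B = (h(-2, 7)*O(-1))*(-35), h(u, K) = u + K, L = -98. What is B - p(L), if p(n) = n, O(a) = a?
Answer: 273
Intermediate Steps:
h(u, K) = K + u
B = 175 (B = ((7 - 2)*(-1))*(-35) = (5*(-1))*(-35) = -5*(-35) = 175)
B - p(L) = 175 - 1*(-98) = 175 + 98 = 273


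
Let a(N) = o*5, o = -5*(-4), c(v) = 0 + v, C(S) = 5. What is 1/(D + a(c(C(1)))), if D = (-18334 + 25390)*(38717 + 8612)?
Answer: 1/333953524 ≈ 2.9944e-9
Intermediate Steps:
c(v) = v
o = 20
D = 333953424 (D = 7056*47329 = 333953424)
a(N) = 100 (a(N) = 20*5 = 100)
1/(D + a(c(C(1)))) = 1/(333953424 + 100) = 1/333953524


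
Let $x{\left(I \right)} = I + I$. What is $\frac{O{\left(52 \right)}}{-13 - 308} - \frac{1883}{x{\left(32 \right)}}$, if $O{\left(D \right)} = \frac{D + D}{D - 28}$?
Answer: $- \frac{1814161}{61632} \approx -29.435$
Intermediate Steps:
$x{\left(I \right)} = 2 I$
$O{\left(D \right)} = \frac{2 D}{-28 + D}$
$\frac{O{\left(52 \right)}}{-13 - 308} - \frac{1883}{x{\left(32 \right)}} = \frac{2 \cdot 52 \frac{1}{-28 + 52}}{-13 - 308} - \frac{1883}{2 \cdot 32} = \frac{2 \cdot 52 \cdot \frac{1}{24}}{-13 - 308} - \frac{1883}{64} = \frac{2 \cdot 52 \cdot \frac{1}{24}}{-321} - \frac{1883}{64} = \frac{13}{3} \left(- \frac{1}{321}\right) - \frac{1883}{64} = - \frac{13}{963} - \frac{1883}{64} = - \frac{1814161}{61632}$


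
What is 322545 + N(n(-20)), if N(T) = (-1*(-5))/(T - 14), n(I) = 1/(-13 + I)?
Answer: 149338170/463 ≈ 3.2254e+5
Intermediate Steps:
N(T) = 5/(-14 + T)
322545 + N(n(-20)) = 322545 + 5/(-14 + 1/(-13 - 20)) = 322545 + 5/(-14 + 1/(-33)) = 322545 + 5/(-14 - 1/33) = 322545 + 5/(-463/33) = 322545 + 5*(-33/463) = 322545 - 165/463 = 149338170/463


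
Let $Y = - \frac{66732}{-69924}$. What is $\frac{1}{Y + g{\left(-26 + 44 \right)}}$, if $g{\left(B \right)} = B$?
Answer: $\frac{5827}{110447} \approx 0.052758$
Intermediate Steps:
$Y = \frac{5561}{5827}$ ($Y = \left(-66732\right) \left(- \frac{1}{69924}\right) = \frac{5561}{5827} \approx 0.95435$)
$\frac{1}{Y + g{\left(-26 + 44 \right)}} = \frac{1}{\frac{5561}{5827} + \left(-26 + 44\right)} = \frac{1}{\frac{5561}{5827} + 18} = \frac{1}{\frac{110447}{5827}} = \frac{5827}{110447}$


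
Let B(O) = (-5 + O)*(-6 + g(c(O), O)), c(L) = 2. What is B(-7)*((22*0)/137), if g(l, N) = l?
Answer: 0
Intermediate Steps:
B(O) = 20 - 4*O (B(O) = (-5 + O)*(-6 + 2) = (-5 + O)*(-4) = 20 - 4*O)
B(-7)*((22*0)/137) = (20 - 4*(-7))*((22*0)/137) = (20 + 28)*(0*(1/137)) = 48*0 = 0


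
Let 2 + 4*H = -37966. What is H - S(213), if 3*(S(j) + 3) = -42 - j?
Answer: -9404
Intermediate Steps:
H = -9492 (H = -½ + (¼)*(-37966) = -½ - 18983/2 = -9492)
S(j) = -17 - j/3 (S(j) = -3 + (-42 - j)/3 = -3 + (-14 - j/3) = -17 - j/3)
H - S(213) = -9492 - (-17 - ⅓*213) = -9492 - (-17 - 71) = -9492 - 1*(-88) = -9492 + 88 = -9404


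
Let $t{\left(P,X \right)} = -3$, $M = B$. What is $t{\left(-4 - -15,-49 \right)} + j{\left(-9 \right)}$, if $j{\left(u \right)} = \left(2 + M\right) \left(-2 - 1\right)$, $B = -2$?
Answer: $-3$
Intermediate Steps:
$M = -2$
$j{\left(u \right)} = 0$ ($j{\left(u \right)} = \left(2 - 2\right) \left(-2 - 1\right) = 0 \left(-3\right) = 0$)
$t{\left(-4 - -15,-49 \right)} + j{\left(-9 \right)} = -3 + 0 = -3$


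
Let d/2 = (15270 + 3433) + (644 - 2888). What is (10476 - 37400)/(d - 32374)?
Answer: -6731/136 ≈ -49.493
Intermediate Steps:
d = 32918 (d = 2*((15270 + 3433) + (644 - 2888)) = 2*(18703 - 2244) = 2*16459 = 32918)
(10476 - 37400)/(d - 32374) = (10476 - 37400)/(32918 - 32374) = -26924/544 = -26924*1/544 = -6731/136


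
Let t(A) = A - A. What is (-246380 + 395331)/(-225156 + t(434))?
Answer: -148951/225156 ≈ -0.66155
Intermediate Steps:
t(A) = 0
(-246380 + 395331)/(-225156 + t(434)) = (-246380 + 395331)/(-225156 + 0) = 148951/(-225156) = 148951*(-1/225156) = -148951/225156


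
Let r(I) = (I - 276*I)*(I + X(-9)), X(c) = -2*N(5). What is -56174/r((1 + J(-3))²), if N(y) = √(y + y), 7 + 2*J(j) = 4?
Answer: -898784/175725 - 7190272*√10/175725 ≈ -134.51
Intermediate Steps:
J(j) = -3/2 (J(j) = -7/2 + (½)*4 = -7/2 + 2 = -3/2)
N(y) = √2*√y (N(y) = √(2*y) = √2*√y)
X(c) = -2*√10 (X(c) = -2*√2*√5 = -2*√10)
r(I) = -275*I*(I - 2*√10) (r(I) = (I - 276*I)*(I - 2*√10) = (-275*I)*(I - 2*√10) = -275*I*(I - 2*√10))
-56174/r((1 + J(-3))²) = -56174*1/(275*(1 - 3/2)²*(-(1 - 3/2)² + 2*√10)) = -56174*4/(275*(-(-½)² + 2*√10)) = -56174*4/(275*(-1*¼ + 2*√10)) = -56174*4/(275*(-¼ + 2*√10)) = -56174/(-275/16 + 275*√10/2)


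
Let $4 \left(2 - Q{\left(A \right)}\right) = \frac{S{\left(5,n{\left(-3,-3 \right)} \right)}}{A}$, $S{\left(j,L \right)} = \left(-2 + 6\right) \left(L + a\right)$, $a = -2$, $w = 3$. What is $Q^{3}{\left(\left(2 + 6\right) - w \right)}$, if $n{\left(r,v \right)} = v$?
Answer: $27$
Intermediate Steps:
$S{\left(j,L \right)} = -8 + 4 L$ ($S{\left(j,L \right)} = \left(-2 + 6\right) \left(L - 2\right) = 4 \left(-2 + L\right) = -8 + 4 L$)
$Q{\left(A \right)} = 2 + \frac{5}{A}$ ($Q{\left(A \right)} = 2 - \frac{\left(-8 + 4 \left(-3\right)\right) \frac{1}{A}}{4} = 2 - \frac{\left(-8 - 12\right) \frac{1}{A}}{4} = 2 - \frac{\left(-20\right) \frac{1}{A}}{4} = 2 + \frac{5}{A}$)
$Q^{3}{\left(\left(2 + 6\right) - w \right)} = \left(2 + \frac{5}{\left(2 + 6\right) - 3}\right)^{3} = \left(2 + \frac{5}{8 - 3}\right)^{3} = \left(2 + \frac{5}{5}\right)^{3} = \left(2 + 5 \cdot \frac{1}{5}\right)^{3} = \left(2 + 1\right)^{3} = 3^{3} = 27$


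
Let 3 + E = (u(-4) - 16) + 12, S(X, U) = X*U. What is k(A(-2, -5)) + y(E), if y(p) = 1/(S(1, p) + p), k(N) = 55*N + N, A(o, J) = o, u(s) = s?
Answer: -2465/22 ≈ -112.05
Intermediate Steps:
S(X, U) = U*X
k(N) = 56*N
E = -11 (E = -3 + ((-4 - 16) + 12) = -3 + (-20 + 12) = -3 - 8 = -11)
y(p) = 1/(2*p) (y(p) = 1/(p*1 + p) = 1/(p + p) = 1/(2*p))
k(A(-2, -5)) + y(E) = 56*(-2) + (1/2)/(-11) = -112 + (1/2)*(-1/11) = -112 - 1/22 = -2465/22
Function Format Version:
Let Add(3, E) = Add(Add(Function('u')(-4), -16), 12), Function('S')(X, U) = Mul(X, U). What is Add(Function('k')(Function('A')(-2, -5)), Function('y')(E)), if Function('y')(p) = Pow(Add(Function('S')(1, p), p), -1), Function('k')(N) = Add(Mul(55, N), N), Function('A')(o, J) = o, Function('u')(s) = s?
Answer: Rational(-2465, 22) ≈ -112.05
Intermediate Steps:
Function('S')(X, U) = Mul(U, X)
Function('k')(N) = Mul(56, N)
E = -11 (E = Add(-3, Add(Add(-4, -16), 12)) = Add(-3, Add(-20, 12)) = Add(-3, -8) = -11)
Function('y')(p) = Mul(Rational(1, 2), Pow(p, -1)) (Function('y')(p) = Pow(Add(Mul(p, 1), p), -1) = Pow(Add(p, p), -1) = Pow(Mul(2, p), -1) = Mul(Rational(1, 2), Pow(p, -1)))
Add(Function('k')(Function('A')(-2, -5)), Function('y')(E)) = Add(Mul(56, -2), Mul(Rational(1, 2), Pow(-11, -1))) = Add(-112, Mul(Rational(1, 2), Rational(-1, 11))) = Add(-112, Rational(-1, 22)) = Rational(-2465, 22)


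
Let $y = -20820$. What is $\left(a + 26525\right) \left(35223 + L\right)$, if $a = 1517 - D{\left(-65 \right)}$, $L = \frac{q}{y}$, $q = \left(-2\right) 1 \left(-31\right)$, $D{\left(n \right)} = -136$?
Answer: $\frac{5166033340511}{5205} \approx 9.9251 \cdot 10^{8}$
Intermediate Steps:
$q = 62$ ($q = \left(-2\right) \left(-31\right) = 62$)
$L = - \frac{31}{10410}$ ($L = \frac{62}{-20820} = 62 \left(- \frac{1}{20820}\right) = - \frac{31}{10410} \approx -0.0029779$)
$a = 1653$ ($a = 1517 - -136 = 1517 + 136 = 1653$)
$\left(a + 26525\right) \left(35223 + L\right) = \left(1653 + 26525\right) \left(35223 - \frac{31}{10410}\right) = 28178 \cdot \frac{366671399}{10410} = \frac{5166033340511}{5205}$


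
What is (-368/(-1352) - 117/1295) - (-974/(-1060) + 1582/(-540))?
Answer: 686682884/313181505 ≈ 2.1926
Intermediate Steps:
(-368/(-1352) - 117/1295) - (-974/(-1060) + 1582/(-540)) = (-368*(-1/1352) - 117*1/1295) - (-974*(-1/1060) + 1582*(-1/540)) = (46/169 - 117/1295) - (487/530 - 791/270) = 39797/218855 - 1*(-14387/7155) = 39797/218855 + 14387/7155 = 686682884/313181505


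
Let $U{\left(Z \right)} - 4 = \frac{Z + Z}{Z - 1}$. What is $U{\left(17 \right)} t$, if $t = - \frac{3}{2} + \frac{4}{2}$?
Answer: $\frac{49}{16} \approx 3.0625$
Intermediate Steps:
$U{\left(Z \right)} = 4 + \frac{2 Z}{-1 + Z}$ ($U{\left(Z \right)} = 4 + \frac{Z + Z}{Z - 1} = 4 + \frac{2 Z}{-1 + Z}$)
$t = \frac{1}{2}$ ($t = \left(-3\right) \frac{1}{2} + 4 \cdot \frac{1}{2} = - \frac{3}{2} + 2 = \frac{1}{2} \approx 0.5$)
$U{\left(17 \right)} t = \frac{2 \left(-2 + 3 \cdot 17\right)}{-1 + 17} \cdot \frac{1}{2} = \frac{2 \left(-2 + 51\right)}{16} \cdot \frac{1}{2} = 2 \cdot \frac{1}{16} \cdot 49 \cdot \frac{1}{2} = \frac{49}{8} \cdot \frac{1}{2} = \frac{49}{16}$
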